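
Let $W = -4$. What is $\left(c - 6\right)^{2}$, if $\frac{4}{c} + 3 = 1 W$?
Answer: $\frac{2116}{49} \approx 43.184$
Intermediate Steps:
$c = - \frac{4}{7}$ ($c = \frac{4}{-3 + 1 \left(-4\right)} = \frac{4}{-3 - 4} = \frac{4}{-7} = 4 \left(- \frac{1}{7}\right) = - \frac{4}{7} \approx -0.57143$)
$\left(c - 6\right)^{2} = \left(- \frac{4}{7} - 6\right)^{2} = \left(- \frac{46}{7}\right)^{2} = \frac{2116}{49}$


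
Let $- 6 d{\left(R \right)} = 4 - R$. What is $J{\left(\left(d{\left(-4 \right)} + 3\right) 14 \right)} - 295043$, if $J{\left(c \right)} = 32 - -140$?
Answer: $-294871$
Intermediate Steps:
$d{\left(R \right)} = - \frac{2}{3} + \frac{R}{6}$ ($d{\left(R \right)} = - \frac{4 - R}{6} = - \frac{2}{3} + \frac{R}{6}$)
$J{\left(c \right)} = 172$ ($J{\left(c \right)} = 32 + 140 = 172$)
$J{\left(\left(d{\left(-4 \right)} + 3\right) 14 \right)} - 295043 = 172 - 295043 = -294871$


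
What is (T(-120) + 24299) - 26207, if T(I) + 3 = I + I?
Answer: -2151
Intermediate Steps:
T(I) = -3 + 2*I (T(I) = -3 + (I + I) = -3 + 2*I)
(T(-120) + 24299) - 26207 = ((-3 + 2*(-120)) + 24299) - 26207 = ((-3 - 240) + 24299) - 26207 = (-243 + 24299) - 26207 = 24056 - 26207 = -2151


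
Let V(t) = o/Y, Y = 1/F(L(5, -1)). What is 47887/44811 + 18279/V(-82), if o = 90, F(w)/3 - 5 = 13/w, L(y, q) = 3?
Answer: 104419501/12547080 ≈ 8.3222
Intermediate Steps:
F(w) = 15 + 39/w (F(w) = 15 + 3*(13/w) = 15 + 39/w)
Y = 1/28 (Y = 1/(15 + 39/3) = 1/(15 + 39*(⅓)) = 1/(15 + 13) = 1/28 ≈ 0.035714)
V(t) = 2520 (V(t) = 90/(1/28) = 90*28 = 2520)
47887/44811 + 18279/V(-82) = 47887/44811 + 18279/2520 = 47887*(1/44811) + 18279*(1/2520) = 47887/44811 + 2031/280 = 104419501/12547080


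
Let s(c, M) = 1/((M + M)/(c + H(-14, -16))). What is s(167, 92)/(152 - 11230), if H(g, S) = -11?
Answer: -39/509588 ≈ -7.6532e-5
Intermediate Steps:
s(c, M) = (-11 + c)/(2*M) (s(c, M) = 1/((M + M)/(c - 11)) = 1/((2*M)/(-11 + c)) = 1/(2*M/(-11 + c)) = (-11 + c)/(2*M))
s(167, 92)/(152 - 11230) = ((½)*(-11 + 167)/92)/(152 - 11230) = ((½)*(1/92)*156)/(-11078) = (39/46)*(-1/11078) = -39/509588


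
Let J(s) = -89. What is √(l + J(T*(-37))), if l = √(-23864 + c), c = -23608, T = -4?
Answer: √(-89 + 4*I*√2967) ≈ 8.5544 + 12.735*I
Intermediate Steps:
l = 4*I*√2967 (l = √(-23864 - 23608) = √(-47472) = 4*I*√2967 ≈ 217.88*I)
√(l + J(T*(-37))) = √(4*I*√2967 - 89) = √(-89 + 4*I*√2967)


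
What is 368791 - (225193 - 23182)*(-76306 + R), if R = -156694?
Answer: 47068931791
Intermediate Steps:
368791 - (225193 - 23182)*(-76306 + R) = 368791 - (225193 - 23182)*(-76306 - 156694) = 368791 - 202011*(-233000) = 368791 - 1*(-47068563000) = 368791 + 47068563000 = 47068931791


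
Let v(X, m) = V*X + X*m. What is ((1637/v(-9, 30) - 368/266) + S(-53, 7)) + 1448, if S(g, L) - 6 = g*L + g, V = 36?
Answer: 81045043/79002 ≈ 1025.9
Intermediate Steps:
v(X, m) = 36*X + X*m
S(g, L) = 6 + g + L*g (S(g, L) = 6 + (g*L + g) = 6 + (L*g + g) = 6 + (g + L*g) = 6 + g + L*g)
((1637/v(-9, 30) - 368/266) + S(-53, 7)) + 1448 = ((1637/((-9*(36 + 30))) - 368/266) + (6 - 53 + 7*(-53))) + 1448 = ((1637/((-9*66)) - 368*1/266) + (6 - 53 - 371)) + 1448 = ((1637/(-594) - 184/133) - 418) + 1448 = ((1637*(-1/594) - 184/133) - 418) + 1448 = ((-1637/594 - 184/133) - 418) + 1448 = (-327017/79002 - 418) + 1448 = -33349853/79002 + 1448 = 81045043/79002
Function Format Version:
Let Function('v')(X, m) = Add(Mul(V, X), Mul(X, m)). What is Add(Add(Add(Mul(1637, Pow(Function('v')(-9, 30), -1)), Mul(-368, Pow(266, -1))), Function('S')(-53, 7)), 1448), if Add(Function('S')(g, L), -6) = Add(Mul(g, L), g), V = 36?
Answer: Rational(81045043, 79002) ≈ 1025.9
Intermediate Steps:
Function('v')(X, m) = Add(Mul(36, X), Mul(X, m))
Function('S')(g, L) = Add(6, g, Mul(L, g)) (Function('S')(g, L) = Add(6, Add(Mul(g, L), g)) = Add(6, Add(Mul(L, g), g)) = Add(6, Add(g, Mul(L, g))) = Add(6, g, Mul(L, g)))
Add(Add(Add(Mul(1637, Pow(Function('v')(-9, 30), -1)), Mul(-368, Pow(266, -1))), Function('S')(-53, 7)), 1448) = Add(Add(Add(Mul(1637, Pow(Mul(-9, Add(36, 30)), -1)), Mul(-368, Pow(266, -1))), Add(6, -53, Mul(7, -53))), 1448) = Add(Add(Add(Mul(1637, Pow(Mul(-9, 66), -1)), Mul(-368, Rational(1, 266))), Add(6, -53, -371)), 1448) = Add(Add(Add(Mul(1637, Pow(-594, -1)), Rational(-184, 133)), -418), 1448) = Add(Add(Add(Mul(1637, Rational(-1, 594)), Rational(-184, 133)), -418), 1448) = Add(Add(Add(Rational(-1637, 594), Rational(-184, 133)), -418), 1448) = Add(Add(Rational(-327017, 79002), -418), 1448) = Add(Rational(-33349853, 79002), 1448) = Rational(81045043, 79002)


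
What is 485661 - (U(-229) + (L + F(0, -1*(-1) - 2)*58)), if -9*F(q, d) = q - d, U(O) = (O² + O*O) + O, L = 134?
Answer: 3427924/9 ≈ 3.8088e+5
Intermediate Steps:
U(O) = O + 2*O² (U(O) = (O² + O²) + O = 2*O² + O = O + 2*O²)
F(q, d) = -q/9 + d/9 (F(q, d) = -(q - d)/9 = -q/9 + d/9)
485661 - (U(-229) + (L + F(0, -1*(-1) - 2)*58)) = 485661 - (-229*(1 + 2*(-229)) + (134 + (-⅑*0 + (-1*(-1) - 2)/9)*58)) = 485661 - (-229*(1 - 458) + (134 + (0 + (1 - 2)/9)*58)) = 485661 - (-229*(-457) + (134 + (0 + (⅑)*(-1))*58)) = 485661 - (104653 + (134 + (0 - ⅑)*58)) = 485661 - (104653 + (134 - ⅑*58)) = 485661 - (104653 + (134 - 58/9)) = 485661 - (104653 + 1148/9) = 485661 - 1*943025/9 = 485661 - 943025/9 = 3427924/9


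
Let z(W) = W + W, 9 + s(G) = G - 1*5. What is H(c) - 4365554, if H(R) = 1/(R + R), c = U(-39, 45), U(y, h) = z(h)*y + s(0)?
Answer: -30768424593/7048 ≈ -4.3656e+6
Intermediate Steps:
s(G) = -14 + G (s(G) = -9 + (G - 1*5) = -9 + (G - 5) = -9 + (-5 + G) = -14 + G)
z(W) = 2*W
U(y, h) = -14 + 2*h*y (U(y, h) = (2*h)*y + (-14 + 0) = 2*h*y - 14 = -14 + 2*h*y)
c = -3524 (c = -14 + 2*45*(-39) = -14 - 3510 = -3524)
H(R) = 1/(2*R)
H(c) - 4365554 = (½)/(-3524) - 4365554 = (½)*(-1/3524) - 4365554 = -1/7048 - 4365554 = -30768424593/7048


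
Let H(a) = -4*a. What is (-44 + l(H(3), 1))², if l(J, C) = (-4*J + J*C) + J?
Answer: 400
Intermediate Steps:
l(J, C) = -3*J + C*J (l(J, C) = (-4*J + C*J) + J = -3*J + C*J)
(-44 + l(H(3), 1))² = (-44 + (-4*3)*(-3 + 1))² = (-44 - 12*(-2))² = (-44 + 24)² = (-20)² = 400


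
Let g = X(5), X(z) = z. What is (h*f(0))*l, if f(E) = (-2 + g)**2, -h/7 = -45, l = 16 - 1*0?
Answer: 45360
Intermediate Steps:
g = 5
l = 16 (l = 16 + 0 = 16)
h = 315 (h = -7*(-45) = 315)
f(E) = 9 (f(E) = (-2 + 5)**2 = 3**2 = 9)
(h*f(0))*l = (315*9)*16 = 2835*16 = 45360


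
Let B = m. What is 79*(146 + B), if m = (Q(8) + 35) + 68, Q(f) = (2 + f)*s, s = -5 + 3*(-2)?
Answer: 10981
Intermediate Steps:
s = -11 (s = -5 - 6 = -11)
Q(f) = -22 - 11*f (Q(f) = (2 + f)*(-11) = -22 - 11*f)
m = -7 (m = ((-22 - 11*8) + 35) + 68 = ((-22 - 88) + 35) + 68 = (-110 + 35) + 68 = -75 + 68 = -7)
B = -7
79*(146 + B) = 79*(146 - 7) = 79*139 = 10981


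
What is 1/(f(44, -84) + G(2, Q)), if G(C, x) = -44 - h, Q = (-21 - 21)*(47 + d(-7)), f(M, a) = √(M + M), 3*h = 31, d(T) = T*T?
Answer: -489/25777 - 18*√22/25777 ≈ -0.022246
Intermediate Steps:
d(T) = T²
h = 31/3 (h = (⅓)*31 = 31/3 ≈ 10.333)
f(M, a) = √2*√M (f(M, a) = √(2*M) = √2*√M)
Q = -4032 (Q = (-21 - 21)*(47 + (-7)²) = -42*(47 + 49) = -42*96 = -4032)
G(C, x) = -163/3 (G(C, x) = -44 - 1*31/3 = -44 - 31/3 = -163/3)
1/(f(44, -84) + G(2, Q)) = 1/(√2*√44 - 163/3) = 1/(√2*(2*√11) - 163/3) = 1/(2*√22 - 163/3) = 1/(-163/3 + 2*√22)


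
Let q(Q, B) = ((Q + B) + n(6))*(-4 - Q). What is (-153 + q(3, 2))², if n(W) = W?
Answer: 52900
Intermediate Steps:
q(Q, B) = (-4 - Q)*(6 + B + Q) (q(Q, B) = ((Q + B) + 6)*(-4 - Q) = ((B + Q) + 6)*(-4 - Q) = (6 + B + Q)*(-4 - Q) = (-4 - Q)*(6 + B + Q))
(-153 + q(3, 2))² = (-153 + (-24 - 1*3² - 10*3 - 4*2 - 1*2*3))² = (-153 + (-24 - 1*9 - 30 - 8 - 6))² = (-153 + (-24 - 9 - 30 - 8 - 6))² = (-153 - 77)² = (-230)² = 52900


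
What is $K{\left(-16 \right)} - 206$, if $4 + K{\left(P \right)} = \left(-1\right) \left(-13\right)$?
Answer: $-197$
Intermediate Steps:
$K{\left(P \right)} = 9$ ($K{\left(P \right)} = -4 - -13 = -4 + 13 = 9$)
$K{\left(-16 \right)} - 206 = 9 - 206 = -197$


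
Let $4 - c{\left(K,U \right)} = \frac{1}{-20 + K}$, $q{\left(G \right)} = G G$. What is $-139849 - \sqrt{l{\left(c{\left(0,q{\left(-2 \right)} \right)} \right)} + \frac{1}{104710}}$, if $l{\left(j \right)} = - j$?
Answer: $-139849 - \frac{i \sqrt{44404840895}}{104710} \approx -1.3985 \cdot 10^{5} - 2.0125 i$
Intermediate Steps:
$q{\left(G \right)} = G^{2}$
$c{\left(K,U \right)} = 4 - \frac{1}{-20 + K}$
$-139849 - \sqrt{l{\left(c{\left(0,q{\left(-2 \right)} \right)} \right)} + \frac{1}{104710}} = -139849 - \sqrt{- \frac{-81 + 4 \cdot 0}{-20 + 0} + \frac{1}{104710}} = -139849 - \sqrt{- \frac{-81 + 0}{-20} + \frac{1}{104710}} = -139849 - \sqrt{- \frac{\left(-1\right) \left(-81\right)}{20} + \frac{1}{104710}} = -139849 - \sqrt{\left(-1\right) \frac{81}{20} + \frac{1}{104710}} = -139849 - \sqrt{- \frac{81}{20} + \frac{1}{104710}} = -139849 - \sqrt{- \frac{848149}{209420}} = -139849 - \frac{i \sqrt{44404840895}}{104710}$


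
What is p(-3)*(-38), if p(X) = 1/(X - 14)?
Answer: 38/17 ≈ 2.2353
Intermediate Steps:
p(X) = 1/(-14 + X)
p(-3)*(-38) = -38/(-14 - 3) = -38/(-17) = -1/17*(-38) = 38/17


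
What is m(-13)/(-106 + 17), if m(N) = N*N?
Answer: -169/89 ≈ -1.8989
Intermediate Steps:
m(N) = N²
m(-13)/(-106 + 17) = (-13)²/(-106 + 17) = 169/(-89) = 169*(-1/89) = -169/89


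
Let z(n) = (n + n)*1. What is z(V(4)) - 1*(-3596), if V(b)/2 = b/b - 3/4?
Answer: 3597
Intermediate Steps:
V(b) = ½ (V(b) = 2*(b/b - 3/4) = 2*(1 - 3*¼) = 2*(1 - ¾) = 2*(¼) = ½)
z(n) = 2*n (z(n) = (2*n)*1 = 2*n)
z(V(4)) - 1*(-3596) = 2*(½) - 1*(-3596) = 1 + 3596 = 3597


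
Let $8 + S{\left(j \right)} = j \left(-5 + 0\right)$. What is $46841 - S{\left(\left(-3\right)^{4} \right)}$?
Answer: $47254$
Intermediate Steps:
$S{\left(j \right)} = -8 - 5 j$ ($S{\left(j \right)} = -8 + j \left(-5 + 0\right) = -8 + j \left(-5\right) = -8 - 5 j$)
$46841 - S{\left(\left(-3\right)^{4} \right)} = 46841 - \left(-8 - 5 \left(-3\right)^{4}\right) = 46841 - \left(-8 - 405\right) = 46841 - -413 = 46841 + 413 = 47254$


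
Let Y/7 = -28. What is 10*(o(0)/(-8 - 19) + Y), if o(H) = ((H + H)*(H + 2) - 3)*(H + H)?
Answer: -1960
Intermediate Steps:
Y = -196 (Y = 7*(-28) = -196)
o(H) = 2*H*(-3 + 2*H*(2 + H)) (o(H) = ((2*H)*(2 + H) - 3)*(2*H) = (2*H*(2 + H) - 3)*(2*H) = (-3 + 2*H*(2 + H))*(2*H) = 2*H*(-3 + 2*H*(2 + H)))
10*(o(0)/(-8 - 19) + Y) = 10*((2*0*(-3 + 2*0**2 + 4*0))/(-8 - 19) - 196) = 10*((2*0*(-3 + 2*0 + 0))/(-27) - 196) = 10*(-2*0*(-3 + 0 + 0)/27 - 196) = 10*(-2*0*(-3)/27 - 196) = 10*(-1/27*0 - 196) = 10*(0 - 196) = 10*(-196) = -1960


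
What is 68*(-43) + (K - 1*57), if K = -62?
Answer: -3043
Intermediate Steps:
68*(-43) + (K - 1*57) = 68*(-43) + (-62 - 1*57) = -2924 + (-62 - 57) = -2924 - 119 = -3043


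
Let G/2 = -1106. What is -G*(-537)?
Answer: -1187844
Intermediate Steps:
G = -2212 (G = 2*(-1106) = -2212)
-G*(-537) = -1*(-2212)*(-537) = 2212*(-537) = -1187844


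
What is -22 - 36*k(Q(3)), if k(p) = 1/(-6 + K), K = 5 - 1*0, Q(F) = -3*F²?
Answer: 14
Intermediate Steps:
K = 5 (K = 5 + 0 = 5)
k(p) = -1 (k(p) = 1/(-6 + 5) = 1/(-1) = -1)
-22 - 36*k(Q(3)) = -22 - 36*(-1) = -22 + 36 = 14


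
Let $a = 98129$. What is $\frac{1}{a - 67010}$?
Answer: $\frac{1}{31119} \approx 3.2135 \cdot 10^{-5}$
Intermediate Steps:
$\frac{1}{a - 67010} = \frac{1}{98129 - 67010} = \frac{1}{31119}$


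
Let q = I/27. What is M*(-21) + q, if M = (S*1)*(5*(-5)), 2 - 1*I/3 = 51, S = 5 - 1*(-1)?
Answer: 28301/9 ≈ 3144.6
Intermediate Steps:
S = 6 (S = 5 + 1 = 6)
I = -147 (I = 6 - 3*51 = 6 - 153 = -147)
q = -49/9 (q = -147/27 = -147*1/27 = -49/9 ≈ -5.4444)
M = -150 (M = (6*1)*(5*(-5)) = 6*(-25) = -150)
M*(-21) + q = -150*(-21) - 49/9 = 3150 - 49/9 = 28301/9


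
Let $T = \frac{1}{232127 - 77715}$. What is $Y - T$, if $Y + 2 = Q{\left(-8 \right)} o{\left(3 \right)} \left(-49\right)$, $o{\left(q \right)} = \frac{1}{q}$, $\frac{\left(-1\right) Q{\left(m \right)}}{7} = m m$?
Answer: $\frac{3388725749}{463236} \approx 7315.3$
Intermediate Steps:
$Q{\left(m \right)} = - 7 m^{2}$ ($Q{\left(m \right)} = - 7 m m = - 7 m^{2}$)
$T = \frac{1}{154412} \approx 6.4762 \cdot 10^{-6}$
$Y = \frac{21946}{3}$ ($Y = -2 + \frac{\left(-7\right) \left(-8\right)^{2}}{3} \left(-49\right) = -2 + \left(-7\right) 64 \cdot \frac{1}{3} \left(-49\right) = -2 + \left(-448\right) \frac{1}{3} \left(-49\right) = -2 - - \frac{21952}{3} = -2 + \frac{21952}{3} = \frac{21946}{3} \approx 7315.3$)
$Y - T = \frac{21946}{3} - \frac{1}{154412} = \frac{3388725749}{463236}$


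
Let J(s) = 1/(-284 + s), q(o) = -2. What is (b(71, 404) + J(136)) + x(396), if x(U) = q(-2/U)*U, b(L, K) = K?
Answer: -57425/148 ≈ -388.01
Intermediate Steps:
x(U) = -2*U
(b(71, 404) + J(136)) + x(396) = (404 + 1/(-284 + 136)) - 2*396 = (404 + 1/(-148)) - 792 = (404 - 1/148) - 792 = 59791/148 - 792 = -57425/148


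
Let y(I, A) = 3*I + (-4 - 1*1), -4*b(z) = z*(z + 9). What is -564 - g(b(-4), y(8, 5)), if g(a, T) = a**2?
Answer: -589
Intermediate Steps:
b(z) = -z*(9 + z)/4 (b(z) = -z*(z + 9)/4 = -z*(9 + z)/4)
y(I, A) = -5 + 3*I (y(I, A) = 3*I + (-4 - 1) = 3*I - 5 = -5 + 3*I)
-564 - g(b(-4), y(8, 5)) = -564 - (-1/4*(-4)*(9 - 4))**2 = -564 - (-1/4*(-4)*5)**2 = -564 - 1*5**2 = -564 - 1*25 = -564 - 25 = -589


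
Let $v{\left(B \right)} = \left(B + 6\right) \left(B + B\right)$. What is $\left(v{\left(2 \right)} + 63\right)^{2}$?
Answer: $9025$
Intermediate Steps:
$v{\left(B \right)} = 2 B \left(6 + B\right)$ ($v{\left(B \right)} = \left(6 + B\right) 2 B = 2 B \left(6 + B\right)$)
$\left(v{\left(2 \right)} + 63\right)^{2} = \left(2 \cdot 2 \left(6 + 2\right) + 63\right)^{2} = \left(2 \cdot 2 \cdot 8 + 63\right)^{2} = \left(32 + 63\right)^{2} = 95^{2} = 9025$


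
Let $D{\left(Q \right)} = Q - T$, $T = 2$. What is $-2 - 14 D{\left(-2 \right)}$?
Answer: $54$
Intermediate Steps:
$D{\left(Q \right)} = -2 + Q$ ($D{\left(Q \right)} = Q - 2 = -2 + Q$)
$-2 - 14 D{\left(-2 \right)} = -2 - 14 \left(-2 - 2\right) = -2 - -56 = -2 + 56 = 54$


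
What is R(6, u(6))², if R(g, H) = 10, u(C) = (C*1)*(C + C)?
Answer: 100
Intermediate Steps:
u(C) = 2*C² (u(C) = C*(2*C) = 2*C²)
R(6, u(6))² = 10² = 100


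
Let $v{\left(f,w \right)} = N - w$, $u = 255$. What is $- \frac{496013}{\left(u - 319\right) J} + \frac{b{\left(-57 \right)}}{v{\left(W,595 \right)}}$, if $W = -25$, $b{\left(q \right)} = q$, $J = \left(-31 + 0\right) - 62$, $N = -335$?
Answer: $- \frac{2478241}{29760} \approx -83.274$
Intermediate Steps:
$J = -93$ ($J = -31 - 62 = -93$)
$v{\left(f,w \right)} = -335 - w$
$- \frac{496013}{\left(u - 319\right) J} + \frac{b{\left(-57 \right)}}{v{\left(W,595 \right)}} = - \frac{496013}{\left(255 - 319\right) \left(-93\right)} - \frac{57}{-335 - 595} = - \frac{496013}{\left(-64\right) \left(-93\right)} - \frac{57}{-335 - 595} = - \frac{496013}{5952} - \frac{57}{-930} = \left(-496013\right) \frac{1}{5952} - - \frac{19}{310} = - \frac{496013}{5952} + \frac{19}{310} = - \frac{2478241}{29760}$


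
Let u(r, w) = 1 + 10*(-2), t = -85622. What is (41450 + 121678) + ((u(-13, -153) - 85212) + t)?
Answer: -7725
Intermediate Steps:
u(r, w) = -19 (u(r, w) = 1 - 20 = -19)
(41450 + 121678) + ((u(-13, -153) - 85212) + t) = (41450 + 121678) + ((-19 - 85212) - 85622) = 163128 + (-85231 - 85622) = 163128 - 170853 = -7725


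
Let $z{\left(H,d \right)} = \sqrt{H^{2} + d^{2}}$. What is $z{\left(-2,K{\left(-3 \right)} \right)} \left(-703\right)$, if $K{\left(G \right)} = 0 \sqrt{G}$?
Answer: $-1406$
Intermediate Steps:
$K{\left(G \right)} = 0$
$z{\left(-2,K{\left(-3 \right)} \right)} \left(-703\right) = \sqrt{\left(-2\right)^{2} + 0^{2}} \left(-703\right) = \sqrt{4 + 0} \left(-703\right) = \sqrt{4} \left(-703\right) = 2 \left(-703\right) = -1406$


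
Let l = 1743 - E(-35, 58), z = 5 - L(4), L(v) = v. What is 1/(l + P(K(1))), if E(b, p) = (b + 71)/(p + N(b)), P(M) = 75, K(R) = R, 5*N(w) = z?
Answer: 97/176286 ≈ 0.00055024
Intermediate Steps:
z = 1 (z = 5 - 1*4 = 5 - 4 = 1)
N(w) = 1/5 (N(w) = (1/5)*1 = 1/5)
E(b, p) = (71 + b)/(1/5 + p) (E(b, p) = (b + 71)/(p + 1/5) = (71 + b)/(1/5 + p))
l = 169011/97 (l = 1743 - 5*(71 - 35)/(1 + 5*58) = 1743 - 5*36/(1 + 290) = 1743 - 5*36/291 = 1743 - 1*60/97 = 1743 - 60/97 = 169011/97 ≈ 1742.4)
1/(l + P(K(1))) = 1/(169011/97 + 75) = 1/(176286/97) = 97/176286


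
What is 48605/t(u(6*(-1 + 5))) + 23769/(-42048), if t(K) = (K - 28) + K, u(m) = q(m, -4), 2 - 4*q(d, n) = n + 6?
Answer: -56789127/32704 ≈ -1736.5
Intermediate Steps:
q(d, n) = -1 - n/4 (q(d, n) = 1/2 - (n + 6)/4 = 1/2 - (6 + n)/4 = 1/2 + (-3/2 - n/4) = -1 - n/4)
u(m) = 0 (u(m) = -1 - 1/4*(-4) = -1 + 1 = 0)
t(K) = -28 + 2*K (t(K) = (-28 + K) + K = -28 + 2*K)
48605/t(u(6*(-1 + 5))) + 23769/(-42048) = 48605/(-28 + 2*0) + 23769/(-42048) = 48605/(-28 + 0) + 23769*(-1/42048) = 48605/(-28) - 2641/4672 = 48605*(-1/28) - 2641/4672 = -48605/28 - 2641/4672 = -56789127/32704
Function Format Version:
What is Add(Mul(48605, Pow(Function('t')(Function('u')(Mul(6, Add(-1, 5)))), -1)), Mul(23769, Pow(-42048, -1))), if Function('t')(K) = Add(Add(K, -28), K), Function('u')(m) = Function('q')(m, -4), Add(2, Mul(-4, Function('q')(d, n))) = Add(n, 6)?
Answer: Rational(-56789127, 32704) ≈ -1736.5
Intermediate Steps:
Function('q')(d, n) = Add(-1, Mul(Rational(-1, 4), n)) (Function('q')(d, n) = Add(Rational(1, 2), Mul(Rational(-1, 4), Add(n, 6))) = Add(Rational(1, 2), Mul(Rational(-1, 4), Add(6, n))) = Add(Rational(1, 2), Add(Rational(-3, 2), Mul(Rational(-1, 4), n))) = Add(-1, Mul(Rational(-1, 4), n)))
Function('u')(m) = 0 (Function('u')(m) = Add(-1, Mul(Rational(-1, 4), -4)) = Add(-1, 1) = 0)
Function('t')(K) = Add(-28, Mul(2, K)) (Function('t')(K) = Add(Add(-28, K), K) = Add(-28, Mul(2, K)))
Add(Mul(48605, Pow(Function('t')(Function('u')(Mul(6, Add(-1, 5)))), -1)), Mul(23769, Pow(-42048, -1))) = Add(Mul(48605, Pow(Add(-28, Mul(2, 0)), -1)), Mul(23769, Pow(-42048, -1))) = Add(Mul(48605, Pow(Add(-28, 0), -1)), Mul(23769, Rational(-1, 42048))) = Add(Mul(48605, Pow(-28, -1)), Rational(-2641, 4672)) = Add(Mul(48605, Rational(-1, 28)), Rational(-2641, 4672)) = Add(Rational(-48605, 28), Rational(-2641, 4672)) = Rational(-56789127, 32704)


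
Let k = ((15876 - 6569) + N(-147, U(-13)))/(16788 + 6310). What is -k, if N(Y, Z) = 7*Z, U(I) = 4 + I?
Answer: -4622/11549 ≈ -0.40021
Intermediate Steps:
k = 4622/11549 (k = ((15876 - 6569) + 7*(4 - 13))/(16788 + 6310) = (9307 + 7*(-9))/23098 = (9307 - 63)*(1/23098) = 9244*(1/23098) = 4622/11549 ≈ 0.40021)
-k = -1*4622/11549 = -4622/11549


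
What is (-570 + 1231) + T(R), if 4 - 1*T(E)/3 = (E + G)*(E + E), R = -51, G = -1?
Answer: -15239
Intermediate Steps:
T(E) = 12 - 6*E*(-1 + E) (T(E) = 12 - 3*(E - 1)*(E + E) = 12 - 3*(-1 + E)*2*E = 12 - 6*E*(-1 + E))
(-570 + 1231) + T(R) = (-570 + 1231) + (12 - 6*(-51)² + 6*(-51)) = 661 + (12 - 6*2601 - 306) = 661 + (12 - 15606 - 306) = 661 - 15900 = -15239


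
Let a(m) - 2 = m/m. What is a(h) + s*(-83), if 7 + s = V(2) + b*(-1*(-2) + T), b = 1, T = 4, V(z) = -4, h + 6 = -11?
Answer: 418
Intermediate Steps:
h = -17 (h = -6 - 11 = -17)
a(m) = 3 (a(m) = 2 + m/m = 2 + 1 = 3)
s = -5 (s = -7 + (-4 + 1*(-1*(-2) + 4)) = -7 + (-4 + 1*(2 + 4)) = -7 + (-4 + 1*6) = -7 + (-4 + 6) = -7 + 2 = -5)
a(h) + s*(-83) = 3 - 5*(-83) = 3 + 415 = 418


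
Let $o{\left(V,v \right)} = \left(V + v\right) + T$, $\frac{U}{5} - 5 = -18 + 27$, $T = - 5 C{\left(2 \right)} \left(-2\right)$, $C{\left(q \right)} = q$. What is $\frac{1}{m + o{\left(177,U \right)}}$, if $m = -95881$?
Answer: $- \frac{1}{95614} \approx -1.0459 \cdot 10^{-5}$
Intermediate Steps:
$T = 20$ ($T = \left(-5\right) 2 \left(-2\right) = \left(-10\right) \left(-2\right) = 20$)
$U = 70$ ($U = 25 + 5 \left(-18 + 27\right) = 25 + 5 \cdot 9 = 25 + 45 = 70$)
$o{\left(V,v \right)} = 20 + V + v$ ($o{\left(V,v \right)} = \left(V + v\right) + 20 = 20 + V + v$)
$\frac{1}{m + o{\left(177,U \right)}} = \frac{1}{-95881 + \left(20 + 177 + 70\right)} = \frac{1}{-95881 + 267} = \frac{1}{-95614} = - \frac{1}{95614}$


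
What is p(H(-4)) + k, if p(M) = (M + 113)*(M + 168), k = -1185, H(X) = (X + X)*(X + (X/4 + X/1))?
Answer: 43215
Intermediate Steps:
H(X) = 9*X²/2 (H(X) = (2*X)*(X + (X*(¼) + X*1)) = (2*X)*(X + (X/4 + X)) = (2*X)*(X + 5*X/4) = (2*X)*(9*X/4) = 9*X²/2)
p(M) = (113 + M)*(168 + M)
p(H(-4)) + k = (18984 + ((9/2)*(-4)²)² + 281*((9/2)*(-4)²)) - 1185 = (18984 + ((9/2)*16)² + 281*((9/2)*16)) - 1185 = (18984 + 72² + 281*72) - 1185 = (18984 + 5184 + 20232) - 1185 = 44400 - 1185 = 43215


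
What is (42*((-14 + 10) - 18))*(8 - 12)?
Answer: 3696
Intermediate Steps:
(42*((-14 + 10) - 18))*(8 - 12) = (42*(-4 - 18))*(-4) = (42*(-22))*(-4) = -924*(-4) = 3696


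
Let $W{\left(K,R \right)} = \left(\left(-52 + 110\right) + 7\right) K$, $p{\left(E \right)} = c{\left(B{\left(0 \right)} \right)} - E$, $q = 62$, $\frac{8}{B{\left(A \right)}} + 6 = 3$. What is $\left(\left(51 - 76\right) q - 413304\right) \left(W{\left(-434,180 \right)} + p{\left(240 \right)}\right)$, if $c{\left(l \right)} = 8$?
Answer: $11799277468$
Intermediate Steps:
$B{\left(A \right)} = - \frac{8}{3}$ ($B{\left(A \right)} = \frac{8}{-6 + 3} = \frac{8}{-3} = 8 \left(- \frac{1}{3}\right) = - \frac{8}{3}$)
$p{\left(E \right)} = 8 - E$
$W{\left(K,R \right)} = 65 K$ ($W{\left(K,R \right)} = \left(58 + 7\right) K = 65 K$)
$\left(\left(51 - 76\right) q - 413304\right) \left(W{\left(-434,180 \right)} + p{\left(240 \right)}\right) = \left(\left(51 - 76\right) 62 - 413304\right) \left(65 \left(-434\right) + \left(8 - 240\right)\right) = \left(\left(-25\right) 62 - 413304\right) \left(-28210 + \left(8 - 240\right)\right) = \left(-1550 - 413304\right) \left(-28210 - 232\right) = \left(-414854\right) \left(-28442\right) = 11799277468$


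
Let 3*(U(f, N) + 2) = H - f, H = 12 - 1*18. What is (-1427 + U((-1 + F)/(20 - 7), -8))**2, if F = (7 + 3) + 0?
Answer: 346183236/169 ≈ 2.0484e+6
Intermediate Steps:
H = -6 (H = 12 - 18 = -6)
F = 10 (F = 10 + 0 = 10)
U(f, N) = -4 - f/3 (U(f, N) = -2 + (-6 - f)/3 = -2 + (-2 - f/3) = -4 - f/3)
(-1427 + U((-1 + F)/(20 - 7), -8))**2 = (-1427 + (-4 - (-1 + 10)/(3*(20 - 7))))**2 = (-1427 + (-4 - 3/13))**2 = (-1427 - 55/13)**2 = (-18606/13)**2 = 346183236/169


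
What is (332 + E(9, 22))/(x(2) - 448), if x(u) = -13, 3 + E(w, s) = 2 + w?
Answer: -340/461 ≈ -0.73753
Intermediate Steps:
E(w, s) = -1 + w (E(w, s) = -3 + (2 + w) = -1 + w)
(332 + E(9, 22))/(x(2) - 448) = (332 + (-1 + 9))/(-13 - 448) = (332 + 8)/(-461) = 340*(-1/461) = -340/461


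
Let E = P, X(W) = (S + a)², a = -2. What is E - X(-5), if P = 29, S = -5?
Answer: -20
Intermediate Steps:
X(W) = 49 (X(W) = (-5 - 2)² = (-7)² = 49)
E = 29
E - X(-5) = 29 - 1*49 = 29 - 49 = -20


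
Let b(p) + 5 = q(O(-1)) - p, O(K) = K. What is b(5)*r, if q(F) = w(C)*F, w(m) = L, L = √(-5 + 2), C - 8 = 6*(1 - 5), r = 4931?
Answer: -49310 - 4931*I*√3 ≈ -49310.0 - 8540.8*I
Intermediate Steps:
C = -16 (C = 8 + 6*(1 - 5) = 8 + 6*(-4) = 8 - 24 = -16)
L = I*√3 (L = √(-3) = I*√3 ≈ 1.732*I)
w(m) = I*√3
q(F) = I*F*√3 (q(F) = (I*√3)*F = I*F*√3)
b(p) = -5 - p - I*√3 (b(p) = -5 + (I*(-1)*√3 - p) = -5 + (-I*√3 - p) = -5 + (-p - I*√3) = -5 - p - I*√3)
b(5)*r = (-5 - 1*5 - I*√3)*4931 = (-5 - 5 - I*√3)*4931 = (-10 - I*√3)*4931 = -49310 - 4931*I*√3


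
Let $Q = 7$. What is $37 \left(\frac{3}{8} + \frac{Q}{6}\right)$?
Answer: $\frac{1369}{24} \approx 57.042$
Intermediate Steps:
$37 \left(\frac{3}{8} + \frac{Q}{6}\right) = 37 \left(\frac{3}{8} + \frac{7}{6}\right) = 37 \cdot \frac{37}{24} = \frac{1369}{24}$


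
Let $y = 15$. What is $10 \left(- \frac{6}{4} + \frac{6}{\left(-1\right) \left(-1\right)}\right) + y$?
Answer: $60$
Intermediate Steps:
$10 \left(- \frac{6}{4} + \frac{6}{\left(-1\right) \left(-1\right)}\right) + y = 10 \left(- \frac{6}{4} + \frac{6}{\left(-1\right) \left(-1\right)}\right) + 15 = 10 \left(\left(-6\right) \frac{1}{4} + \frac{6}{1}\right) + 15 = 10 \left(- \frac{3}{2} + 6 \cdot 1\right) + 15 = 10 \left(- \frac{3}{2} + 6\right) + 15 = 10 \cdot \frac{9}{2} + 15 = 45 + 15 = 60$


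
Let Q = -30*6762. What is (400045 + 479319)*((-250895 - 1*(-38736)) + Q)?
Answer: -364952767916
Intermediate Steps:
Q = -202860
(400045 + 479319)*((-250895 - 1*(-38736)) + Q) = (400045 + 479319)*((-250895 - 1*(-38736)) - 202860) = 879364*((-250895 + 38736) - 202860) = 879364*(-212159 - 202860) = 879364*(-415019) = -364952767916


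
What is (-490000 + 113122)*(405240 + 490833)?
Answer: -337710200094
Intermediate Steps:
(-490000 + 113122)*(405240 + 490833) = -376878*896073 = -337710200094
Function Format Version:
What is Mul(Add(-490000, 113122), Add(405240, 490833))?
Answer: -337710200094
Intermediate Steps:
Mul(Add(-490000, 113122), Add(405240, 490833)) = Mul(-376878, 896073) = -337710200094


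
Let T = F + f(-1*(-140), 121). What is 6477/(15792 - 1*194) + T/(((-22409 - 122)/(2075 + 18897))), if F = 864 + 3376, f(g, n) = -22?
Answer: -1379651524521/351438538 ≈ -3925.7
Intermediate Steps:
F = 4240
T = 4218 (T = 4240 - 22 = 4218)
6477/(15792 - 1*194) + T/(((-22409 - 122)/(2075 + 18897))) = 6477/(15792 - 1*194) + 4218/(((-22409 - 122)/(2075 + 18897))) = 6477/(15792 - 194) + 4218/((-22531/20972)) = 6477/15598 + 4218/((-22531*1/20972)) = 6477*(1/15598) + 4218/(-22531/20972) = 6477/15598 + 4218*(-20972/22531) = 6477/15598 - 88459896/22531 = -1379651524521/351438538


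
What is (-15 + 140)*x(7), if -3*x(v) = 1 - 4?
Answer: 125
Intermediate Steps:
x(v) = 1 (x(v) = -(1 - 4)/3 = -⅓*(-3) = 1)
(-15 + 140)*x(7) = (-15 + 140)*1 = 125*1 = 125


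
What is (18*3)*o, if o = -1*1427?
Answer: -77058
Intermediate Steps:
o = -1427
(18*3)*o = (18*3)*(-1427) = 54*(-1427) = -77058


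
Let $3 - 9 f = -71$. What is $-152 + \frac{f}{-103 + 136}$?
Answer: $- \frac{45070}{297} \approx -151.75$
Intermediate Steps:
$f = \frac{74}{9}$ ($f = \frac{1}{3} - - \frac{71}{9} = \frac{1}{3} + \frac{71}{9} = \frac{74}{9} \approx 8.2222$)
$-152 + \frac{f}{-103 + 136} = -152 + \frac{74}{9 \left(-103 + 136\right)} = -152 + \frac{74}{9 \cdot 33} = -152 + \frac{74}{9} \cdot \frac{1}{33} = -152 + \frac{74}{297} = - \frac{45070}{297}$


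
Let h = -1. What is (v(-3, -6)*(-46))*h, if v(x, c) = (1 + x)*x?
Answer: 276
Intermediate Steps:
v(x, c) = x*(1 + x)
(v(-3, -6)*(-46))*h = (-3*(1 - 3)*(-46))*(-1) = (-3*(-2)*(-46))*(-1) = (6*(-46))*(-1) = -276*(-1) = 276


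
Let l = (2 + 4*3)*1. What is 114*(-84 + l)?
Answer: -7980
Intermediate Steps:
l = 14 (l = (2 + 12)*1 = 14*1 = 14)
114*(-84 + l) = 114*(-84 + 14) = 114*(-70) = -7980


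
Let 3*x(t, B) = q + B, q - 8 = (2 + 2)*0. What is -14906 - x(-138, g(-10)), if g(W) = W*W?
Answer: -14942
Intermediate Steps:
q = 8 (q = 8 + (2 + 2)*0 = 8 + 4*0 = 8 + 0 = 8)
g(W) = W²
x(t, B) = 8/3 + B/3 (x(t, B) = (8 + B)/3 = 8/3 + B/3)
-14906 - x(-138, g(-10)) = -14906 - (8/3 + (⅓)*(-10)²) = -14906 - (8/3 + (⅓)*100) = -14906 - (8/3 + 100/3) = -14906 - 1*36 = -14906 - 36 = -14942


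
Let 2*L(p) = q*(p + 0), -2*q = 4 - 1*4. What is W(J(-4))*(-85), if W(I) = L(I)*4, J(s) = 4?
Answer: 0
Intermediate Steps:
q = 0 (q = -(4 - 1*4)/2 = -(4 - 4)/2 = -½*0 = 0)
L(p) = 0 (L(p) = (0*(p + 0))/2 = (0*p)/2 = (½)*0 = 0)
W(I) = 0 (W(I) = 0*4 = 0)
W(J(-4))*(-85) = 0*(-85) = 0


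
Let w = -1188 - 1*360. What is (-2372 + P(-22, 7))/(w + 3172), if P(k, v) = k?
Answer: -171/116 ≈ -1.4741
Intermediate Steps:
w = -1548 (w = -1188 - 360 = -1548)
(-2372 + P(-22, 7))/(w + 3172) = (-2372 - 22)/(-1548 + 3172) = -2394/1624 = -2394*1/1624 = -171/116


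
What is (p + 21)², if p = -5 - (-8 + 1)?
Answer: 529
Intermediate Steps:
p = 2 (p = -5 - 1*(-7) = -5 + 7 = 2)
(p + 21)² = (2 + 21)² = 23² = 529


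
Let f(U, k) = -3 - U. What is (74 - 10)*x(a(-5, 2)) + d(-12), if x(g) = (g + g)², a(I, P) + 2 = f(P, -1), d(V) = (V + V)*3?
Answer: 12472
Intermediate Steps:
d(V) = 6*V (d(V) = (2*V)*3 = 6*V)
a(I, P) = -5 - P (a(I, P) = -2 + (-3 - P) = -5 - P)
x(g) = 4*g² (x(g) = (2*g)² = 4*g²)
(74 - 10)*x(a(-5, 2)) + d(-12) = (74 - 10)*(4*(-5 - 1*2)²) + 6*(-12) = 64*(4*(-5 - 2)²) - 72 = 64*(4*(-7)²) - 72 = 64*(4*49) - 72 = 64*196 - 72 = 12544 - 72 = 12472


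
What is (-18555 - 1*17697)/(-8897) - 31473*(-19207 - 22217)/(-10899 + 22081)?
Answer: 5799879185004/49743127 ≈ 1.1660e+5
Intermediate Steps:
(-18555 - 1*17697)/(-8897) - 31473*(-19207 - 22217)/(-10899 + 22081) = (-18555 - 17697)*(-1/8897) - 31473/(11182/(-41424)) = -36252*(-1/8897) - 31473/(11182*(-1/41424)) = 36252/8897 - 31473/(-5591/20712) = 36252/8897 - 31473*(-20712/5591) = 36252/8897 + 651868776/5591 = 5799879185004/49743127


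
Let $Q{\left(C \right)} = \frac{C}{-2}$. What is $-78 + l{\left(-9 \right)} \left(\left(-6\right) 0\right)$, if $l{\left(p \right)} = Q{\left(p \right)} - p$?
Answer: $-78$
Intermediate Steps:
$Q{\left(C \right)} = - \frac{C}{2}$ ($Q{\left(C \right)} = C \left(- \frac{1}{2}\right) = - \frac{C}{2}$)
$l{\left(p \right)} = - \frac{3 p}{2}$ ($l{\left(p \right)} = - \frac{p}{2} - p = - \frac{3 p}{2}$)
$-78 + l{\left(-9 \right)} \left(\left(-6\right) 0\right) = -78 + \left(- \frac{3}{2}\right) \left(-9\right) \left(\left(-6\right) 0\right) = -78 + \frac{27}{2} \cdot 0 = -78 + 0 = -78$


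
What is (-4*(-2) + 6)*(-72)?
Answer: -1008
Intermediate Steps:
(-4*(-2) + 6)*(-72) = (8 + 6)*(-72) = 14*(-72) = -1008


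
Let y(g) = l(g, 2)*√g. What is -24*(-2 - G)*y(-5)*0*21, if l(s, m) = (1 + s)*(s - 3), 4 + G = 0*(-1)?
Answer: 0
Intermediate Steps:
G = -4 (G = -4 + 0*(-1) = -4 + 0 = -4)
l(s, m) = (1 + s)*(-3 + s)
y(g) = √g*(-3 + g² - 2*g) (y(g) = (-3 + g² - 2*g)*√g = √g*(-3 + g² - 2*g))
-24*(-2 - G)*y(-5)*0*21 = -24*(-2 - 1*(-4))*(√(-5)*(-3 + (-5)² - 2*(-5)))*0*21 = -24*(-2 + 4)*((I*√5)*(-3 + 25 + 10))*0*21 = -24*2*((I*√5)*32)*0*21 = -24*2*(32*I*√5)*0*21 = -24*64*I*√5*0*21 = -24*0*21 = 0*21 = 0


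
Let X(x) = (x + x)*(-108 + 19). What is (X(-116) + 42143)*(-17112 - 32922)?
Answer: -3141684894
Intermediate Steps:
X(x) = -178*x (X(x) = (2*x)*(-89) = -178*x)
(X(-116) + 42143)*(-17112 - 32922) = (-178*(-116) + 42143)*(-17112 - 32922) = (20648 + 42143)*(-50034) = 62791*(-50034) = -3141684894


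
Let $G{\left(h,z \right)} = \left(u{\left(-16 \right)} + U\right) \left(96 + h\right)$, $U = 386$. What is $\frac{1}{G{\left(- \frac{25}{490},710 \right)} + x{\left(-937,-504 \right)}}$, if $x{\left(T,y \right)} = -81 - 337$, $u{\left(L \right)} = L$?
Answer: $\frac{49}{1719073} \approx 2.8504 \cdot 10^{-5}$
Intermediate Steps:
$x{\left(T,y \right)} = -418$ ($x{\left(T,y \right)} = -81 - 337 = -418$)
$G{\left(h,z \right)} = 35520 + 370 h$ ($G{\left(h,z \right)} = \left(-16 + 386\right) \left(96 + h\right) = 370 \left(96 + h\right) = 35520 + 370 h$)
$\frac{1}{G{\left(- \frac{25}{490},710 \right)} + x{\left(-937,-504 \right)}} = \frac{1}{\left(35520 + 370 \left(- \frac{25}{490}\right)\right) - 418} = \frac{1}{\left(35520 + 370 \left(\left(-25\right) \frac{1}{490}\right)\right) - 418} = \frac{1}{\left(35520 + 370 \left(- \frac{5}{98}\right)\right) - 418} = \frac{1}{\left(35520 - \frac{925}{49}\right) - 418} = \frac{1}{\frac{1739555}{49} - 418} = \frac{1}{\frac{1719073}{49}} = \frac{49}{1719073}$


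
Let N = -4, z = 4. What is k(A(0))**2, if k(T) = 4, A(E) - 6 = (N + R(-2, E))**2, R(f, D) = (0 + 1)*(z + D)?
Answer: 16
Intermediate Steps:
R(f, D) = 4 + D (R(f, D) = (0 + 1)*(4 + D) = 1*(4 + D) = 4 + D)
A(E) = 6 + E**2 (A(E) = 6 + (-4 + (4 + E))**2 = 6 + E**2)
k(A(0))**2 = 4**2 = 16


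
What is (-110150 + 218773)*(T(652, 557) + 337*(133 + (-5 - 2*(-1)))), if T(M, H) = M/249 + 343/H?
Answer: 660057316193323/138693 ≈ 4.7591e+9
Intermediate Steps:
T(M, H) = 343/H + M/249 (T(M, H) = M*(1/249) + 343/H = M/249 + 343/H = 343/H + M/249)
(-110150 + 218773)*(T(652, 557) + 337*(133 + (-5 - 2*(-1)))) = (-110150 + 218773)*((343/557 + (1/249)*652) + 337*(133 + (-5 - 2*(-1)))) = 108623*((343*(1/557) + 652/249) + 337*(133 + (-5 + 2))) = 108623*((343/557 + 652/249) + 337*(133 - 3)) = 108623*(448571/138693 + 337*130) = 108623*(448571/138693 + 43810) = 108623*(6076588901/138693) = 660057316193323/138693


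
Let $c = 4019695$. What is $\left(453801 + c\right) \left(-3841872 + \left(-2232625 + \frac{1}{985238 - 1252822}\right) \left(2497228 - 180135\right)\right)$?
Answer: $- \frac{774063838253481042808767}{33448} \approx -2.3142 \cdot 10^{19}$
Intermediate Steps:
$\left(453801 + c\right) \left(-3841872 + \left(-2232625 + \frac{1}{985238 - 1252822}\right) \left(2497228 - 180135\right)\right) = \left(453801 + 4019695\right) \left(-3841872 + \left(-2232625 + \frac{1}{985238 - 1252822}\right) \left(2497228 - 180135\right)\right) = 4473496 \left(-3841872 + \left(-2232625 + \frac{1}{-267584}\right) 2317093\right) = 4473496 \left(-3841872 + \left(-2232625 - \frac{1}{267584}\right) 2317093\right) = 4473496 \left(-3841872 - \frac{1384265484348021093}{267584}\right) = 4473496 \left(- \frac{1384266512371498341}{267584}\right) = - \frac{774063838253481042808767}{33448}$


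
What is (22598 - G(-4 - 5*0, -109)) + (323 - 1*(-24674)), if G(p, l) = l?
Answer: 47704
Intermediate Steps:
(22598 - G(-4 - 5*0, -109)) + (323 - 1*(-24674)) = (22598 - 1*(-109)) + (323 - 1*(-24674)) = (22598 + 109) + (323 + 24674) = 22707 + 24997 = 47704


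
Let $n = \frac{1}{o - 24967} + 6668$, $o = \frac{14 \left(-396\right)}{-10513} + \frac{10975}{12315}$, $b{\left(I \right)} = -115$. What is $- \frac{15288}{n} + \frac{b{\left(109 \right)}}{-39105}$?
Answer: $- \frac{11027835351125020583}{4816067843518013907} \approx -2.2898$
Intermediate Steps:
$o = \frac{36730907}{25893519}$ ($o = \left(-5544\right) \left(- \frac{1}{10513}\right) + 10975 \cdot \frac{1}{12315} = \frac{5544}{10513} + \frac{2195}{2463} = \frac{36730907}{25893519} \approx 1.4185$)
$n = \frac{4310506956223769}{646446757966}$ ($n = \frac{1}{\frac{36730907}{25893519} - 24967} + 6668 = \frac{1}{- \frac{646446757966}{25893519}} + 6668 = - \frac{25893519}{646446757966} + 6668 = \frac{4310506956223769}{646446757966} \approx 6668.0$)
$- \frac{15288}{n} + \frac{b{\left(109 \right)}}{-39105} = - \frac{15288}{\frac{4310506956223769}{646446757966}} - \frac{115}{-39105} = \left(-15288\right) \frac{646446757966}{4310506956223769} - - \frac{23}{7821} = - \frac{1411839719397744}{615786708031967} + \frac{23}{7821} = - \frac{11027835351125020583}{4816067843518013907}$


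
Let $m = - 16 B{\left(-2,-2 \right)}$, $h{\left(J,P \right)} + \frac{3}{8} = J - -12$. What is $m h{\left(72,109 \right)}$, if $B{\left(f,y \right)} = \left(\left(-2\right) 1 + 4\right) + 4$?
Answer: $-8028$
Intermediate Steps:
$B{\left(f,y \right)} = 6$ ($B{\left(f,y \right)} = \left(-2 + 4\right) + 4 = 2 + 4 = 6$)
$h{\left(J,P \right)} = \frac{93}{8} + J$ ($h{\left(J,P \right)} = - \frac{3}{8} + \left(J - -12\right) = - \frac{3}{8} + \left(J + 12\right) = - \frac{3}{8} + \left(12 + J\right) = \frac{93}{8} + J$)
$m = -96$ ($m = \left(-16\right) 6 = -96$)
$m h{\left(72,109 \right)} = - 96 \left(\frac{93}{8} + 72\right) = \left(-96\right) \frac{669}{8} = -8028$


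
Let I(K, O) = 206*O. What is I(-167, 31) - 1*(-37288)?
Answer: 43674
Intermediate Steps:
I(-167, 31) - 1*(-37288) = 206*31 - 1*(-37288) = 6386 + 37288 = 43674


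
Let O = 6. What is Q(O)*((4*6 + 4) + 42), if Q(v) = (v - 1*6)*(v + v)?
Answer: 0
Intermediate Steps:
Q(v) = 2*v*(-6 + v) (Q(v) = (v - 6)*(2*v) = (-6 + v)*(2*v) = 2*v*(-6 + v))
Q(O)*((4*6 + 4) + 42) = (2*6*(-6 + 6))*((4*6 + 4) + 42) = (2*6*0)*((24 + 4) + 42) = 0*(28 + 42) = 0*70 = 0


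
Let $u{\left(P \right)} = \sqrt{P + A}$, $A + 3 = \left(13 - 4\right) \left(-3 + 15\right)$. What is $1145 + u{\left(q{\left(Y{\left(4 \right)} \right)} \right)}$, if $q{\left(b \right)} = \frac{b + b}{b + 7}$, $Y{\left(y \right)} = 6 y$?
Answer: $1145 + \frac{3 \sqrt{11377}}{31} \approx 1155.3$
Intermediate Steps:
$A = 105$ ($A = -3 + \left(13 - 4\right) \left(-3 + 15\right) = -3 + 9 \cdot 12 = -3 + 108 = 105$)
$q{\left(b \right)} = \frac{2 b}{7 + b}$
$u{\left(P \right)} = \sqrt{105 + P}$ ($u{\left(P \right)} = \sqrt{P + 105} = \sqrt{105 + P}$)
$1145 + u{\left(q{\left(Y{\left(4 \right)} \right)} \right)} = 1145 + \sqrt{105 + \frac{2 \cdot 6 \cdot 4}{7 + 6 \cdot 4}} = 1145 + \sqrt{105 + 2 \cdot 24 \frac{1}{7 + 24}} = 1145 + \sqrt{105 + 2 \cdot 24 \cdot \frac{1}{31}} = 1145 + \sqrt{105 + \frac{48}{31}} = 1145 + \sqrt{\frac{3303}{31}} = 1145 + \frac{3 \sqrt{11377}}{31}$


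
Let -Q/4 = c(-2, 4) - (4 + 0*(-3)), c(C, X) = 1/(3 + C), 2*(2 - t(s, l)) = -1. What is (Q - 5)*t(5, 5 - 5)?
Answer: 35/2 ≈ 17.500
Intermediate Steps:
t(s, l) = 5/2 (t(s, l) = 2 - ½*(-1) = 2 + ½ = 5/2)
Q = 12 (Q = -4*(1/(3 - 2) - (4 + 0*(-3))) = -4*(1/1 - (4 + 0)) = -4*(1 - 1*4) = -4*(1 - 4) = -4*(-3) = 12)
(Q - 5)*t(5, 5 - 5) = (12 - 5)*(5/2) = 7*(5/2) = 35/2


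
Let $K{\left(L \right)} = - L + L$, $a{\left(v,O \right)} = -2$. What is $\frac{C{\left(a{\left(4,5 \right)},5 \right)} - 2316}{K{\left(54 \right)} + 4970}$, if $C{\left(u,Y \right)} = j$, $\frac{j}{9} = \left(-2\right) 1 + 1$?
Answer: $- \frac{465}{994} \approx -0.46781$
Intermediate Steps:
$K{\left(L \right)} = 0$
$j = -9$ ($j = 9 \left(\left(-2\right) 1 + 1\right) = 9 \left(-2 + 1\right) = 9 \left(-1\right) = -9$)
$C{\left(u,Y \right)} = -9$
$\frac{C{\left(a{\left(4,5 \right)},5 \right)} - 2316}{K{\left(54 \right)} + 4970} = \frac{-9 - 2316}{0 + 4970} = - \frac{2325}{4970} = \left(-2325\right) \frac{1}{4970} = - \frac{465}{994}$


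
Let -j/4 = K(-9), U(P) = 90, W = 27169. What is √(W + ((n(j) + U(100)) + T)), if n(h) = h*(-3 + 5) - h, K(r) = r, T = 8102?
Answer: 9*√437 ≈ 188.14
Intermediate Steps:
j = 36 (j = -4*(-9) = 36)
n(h) = h (n(h) = h*2 - h = 2*h - h = h)
√(W + ((n(j) + U(100)) + T)) = √(27169 + ((36 + 90) + 8102)) = √(27169 + (126 + 8102)) = √(27169 + 8228) = √35397 = 9*√437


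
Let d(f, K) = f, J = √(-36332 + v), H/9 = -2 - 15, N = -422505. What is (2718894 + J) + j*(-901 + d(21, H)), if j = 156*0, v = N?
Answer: 2718894 + I*√458837 ≈ 2.7189e+6 + 677.38*I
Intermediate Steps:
v = -422505
j = 0
H = -153 (H = 9*(-2 - 15) = 9*(-17) = -153)
J = I*√458837 (J = √(-36332 - 422505) = √(-458837) = I*√458837 ≈ 677.38*I)
(2718894 + J) + j*(-901 + d(21, H)) = (2718894 + I*√458837) + 0*(-901 + 21) = (2718894 + I*√458837) + 0*(-880) = (2718894 + I*√458837) + 0 = 2718894 + I*√458837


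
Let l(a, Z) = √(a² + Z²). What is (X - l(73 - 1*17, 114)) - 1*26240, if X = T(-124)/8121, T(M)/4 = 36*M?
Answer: -71037632/2707 - 2*√4033 ≈ -26369.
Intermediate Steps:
T(M) = 144*M (T(M) = 4*(36*M) = 144*M)
l(a, Z) = √(Z² + a²)
X = -5952/2707 (X = (144*(-124))/8121 = -17856*1/8121 = -5952/2707 ≈ -2.1987)
(X - l(73 - 1*17, 114)) - 1*26240 = (-5952/2707 - √(114² + (73 - 1*17)²)) - 1*26240 = (-5952/2707 - √(12996 + (73 - 17)²)) - 26240 = (-5952/2707 - √(12996 + 56²)) - 26240 = (-5952/2707 - √(12996 + 3136)) - 26240 = (-5952/2707 - √16132) - 26240 = (-5952/2707 - 2*√4033) - 26240 = -71037632/2707 - 2*√4033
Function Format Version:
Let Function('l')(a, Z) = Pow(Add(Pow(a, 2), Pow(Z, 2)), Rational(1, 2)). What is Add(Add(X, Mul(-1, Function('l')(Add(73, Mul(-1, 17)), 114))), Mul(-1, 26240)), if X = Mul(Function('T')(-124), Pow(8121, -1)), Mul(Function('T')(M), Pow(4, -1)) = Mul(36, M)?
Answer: Add(Rational(-71037632, 2707), Mul(-2, Pow(4033, Rational(1, 2)))) ≈ -26369.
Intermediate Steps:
Function('T')(M) = Mul(144, M) (Function('T')(M) = Mul(4, Mul(36, M)) = Mul(144, M))
Function('l')(a, Z) = Pow(Add(Pow(Z, 2), Pow(a, 2)), Rational(1, 2))
X = Rational(-5952, 2707) (X = Mul(Mul(144, -124), Pow(8121, -1)) = Mul(-17856, Rational(1, 8121)) = Rational(-5952, 2707) ≈ -2.1987)
Add(Add(X, Mul(-1, Function('l')(Add(73, Mul(-1, 17)), 114))), Mul(-1, 26240)) = Add(Add(Rational(-5952, 2707), Mul(-1, Pow(Add(Pow(114, 2), Pow(Add(73, Mul(-1, 17)), 2)), Rational(1, 2)))), Mul(-1, 26240)) = Add(Add(Rational(-5952, 2707), Mul(-1, Pow(Add(12996, Pow(Add(73, -17), 2)), Rational(1, 2)))), -26240) = Add(Add(Rational(-5952, 2707), Mul(-1, Pow(Add(12996, Pow(56, 2)), Rational(1, 2)))), -26240) = Add(Add(Rational(-5952, 2707), Mul(-1, Pow(Add(12996, 3136), Rational(1, 2)))), -26240) = Add(Add(Rational(-5952, 2707), Mul(-1, Pow(16132, Rational(1, 2)))), -26240) = Add(Add(Rational(-5952, 2707), Mul(-1, Mul(2, Pow(4033, Rational(1, 2))))), -26240) = Add(Add(Rational(-5952, 2707), Mul(-2, Pow(4033, Rational(1, 2)))), -26240) = Add(Rational(-71037632, 2707), Mul(-2, Pow(4033, Rational(1, 2))))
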